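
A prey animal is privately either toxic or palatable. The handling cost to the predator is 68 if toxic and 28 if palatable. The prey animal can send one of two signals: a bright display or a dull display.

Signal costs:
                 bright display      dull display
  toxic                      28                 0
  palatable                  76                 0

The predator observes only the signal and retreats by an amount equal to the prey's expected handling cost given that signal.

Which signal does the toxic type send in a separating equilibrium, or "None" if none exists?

Try toxic → bright display, palatable → dull display:
  Under separation the predator infers type exactly: bright display → toxic (pays 68), dull display → palatable (pays 28).
  Toxic: bright display gives 68 − 28 = 40; dull display gives 28 − 0 = 28. No deviation. ✓
  Palatable: dull display gives 28 − 0 = 28; bright display gives 68 − 76 = -8. No deviation. ✓
Both hold — the toxic type sends bright display.

bright display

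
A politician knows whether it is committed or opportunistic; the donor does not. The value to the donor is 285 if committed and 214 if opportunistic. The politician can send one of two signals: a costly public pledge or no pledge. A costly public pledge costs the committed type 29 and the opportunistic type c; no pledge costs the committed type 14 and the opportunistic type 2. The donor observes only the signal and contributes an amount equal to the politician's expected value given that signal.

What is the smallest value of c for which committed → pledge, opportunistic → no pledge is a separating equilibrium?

73

Under separation: pledge → committed (pays 285); no pledge → opportunistic (pays 214).
Committed: 285 − 29 = 256 ≥ 214 − 14 = 200. Holds regardless of c. ✓
Opportunistic: 214 − 2 ≥ 285 − c, so c ≥ 285 − 212 = 73.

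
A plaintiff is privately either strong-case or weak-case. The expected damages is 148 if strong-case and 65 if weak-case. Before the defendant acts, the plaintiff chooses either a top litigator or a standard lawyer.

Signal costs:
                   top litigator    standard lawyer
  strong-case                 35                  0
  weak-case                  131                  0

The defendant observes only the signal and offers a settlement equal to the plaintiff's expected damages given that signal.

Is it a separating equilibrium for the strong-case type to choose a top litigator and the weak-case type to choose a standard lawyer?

Yes

Under separation the defendant infers type exactly: top litigator → strong-case (pays 148), standard lawyer → weak-case (pays 65).
Strong-case: top litigator gives 148 − 35 = 113; standard lawyer gives 65 − 0 = 65. No deviation. ✓
Weak-case: standard lawyer gives 65 − 0 = 65; top litigator gives 148 − 131 = 17. No deviation. ✓
Both incentive constraints hold.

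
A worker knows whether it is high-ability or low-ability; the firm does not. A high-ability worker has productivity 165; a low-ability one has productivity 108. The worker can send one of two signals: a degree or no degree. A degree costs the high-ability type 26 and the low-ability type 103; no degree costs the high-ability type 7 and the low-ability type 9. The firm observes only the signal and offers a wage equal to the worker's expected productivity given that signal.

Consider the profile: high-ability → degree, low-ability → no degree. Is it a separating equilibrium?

If types separate, degree earns payment 165 and no degree earns 108.
High-ability: degree gives 165 − 26 = 139; no degree gives 108 − 7 = 101. No deviation. ✓
Low-ability: no degree gives 108 − 9 = 99; degree gives 165 − 103 = 62. No deviation. ✓
Both incentive constraints hold.

Yes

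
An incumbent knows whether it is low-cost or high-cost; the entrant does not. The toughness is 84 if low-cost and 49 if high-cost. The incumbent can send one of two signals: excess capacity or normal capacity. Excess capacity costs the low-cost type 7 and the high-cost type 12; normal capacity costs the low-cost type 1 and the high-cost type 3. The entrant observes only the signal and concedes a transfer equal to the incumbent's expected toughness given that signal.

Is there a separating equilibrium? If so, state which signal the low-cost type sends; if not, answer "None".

Try low-cost → excess capacity, high-cost → normal capacity:
  Under separation the entrant infers type exactly: excess capacity → low-cost (pays 84), normal capacity → high-cost (pays 49).
  Low-cost: excess capacity gives 84 − 7 = 77; normal capacity gives 49 − 1 = 48. No deviation. ✓
  High-cost: normal capacity gives 49 − 3 = 46; excess capacity gives 84 − 12 = 72. Would deviate. ✗
Try low-cost → normal capacity, high-cost → excess capacity:
  Under separation the entrant infers type exactly: normal capacity → low-cost (pays 84), excess capacity → high-cost (pays 49).
  Low-cost: normal capacity gives 84 − 1 = 83; excess capacity gives 49 − 7 = 42. No deviation. ✓
  High-cost: excess capacity gives 49 − 12 = 37; normal capacity gives 84 − 3 = 81. Would deviate. ✗
Neither assignment is incentive-compatible.

None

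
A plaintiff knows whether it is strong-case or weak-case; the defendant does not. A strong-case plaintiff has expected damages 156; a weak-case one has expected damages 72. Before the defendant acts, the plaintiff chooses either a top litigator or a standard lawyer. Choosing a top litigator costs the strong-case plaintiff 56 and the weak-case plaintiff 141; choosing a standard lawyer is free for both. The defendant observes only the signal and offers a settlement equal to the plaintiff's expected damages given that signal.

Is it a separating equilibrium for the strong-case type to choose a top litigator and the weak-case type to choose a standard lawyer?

Yes

If types separate, top litigator earns payment 156 and standard lawyer earns 72.
Strong-case: top litigator gives 156 − 56 = 100; standard lawyer gives 72 − 0 = 72. No deviation. ✓
Weak-case: standard lawyer gives 72 − 0 = 72; top litigator gives 156 − 141 = 15. No deviation. ✓
Both incentive constraints hold.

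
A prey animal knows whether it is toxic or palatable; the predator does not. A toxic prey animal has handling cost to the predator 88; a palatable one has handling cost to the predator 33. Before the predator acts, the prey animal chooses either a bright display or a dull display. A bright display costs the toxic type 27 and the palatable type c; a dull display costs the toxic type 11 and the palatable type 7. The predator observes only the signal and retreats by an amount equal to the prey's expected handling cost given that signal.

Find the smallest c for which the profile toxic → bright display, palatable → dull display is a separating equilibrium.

Under separation: bright display → toxic (pays 88); dull display → palatable (pays 33).
Toxic: 88 − 27 = 61 ≥ 33 − 11 = 22. Holds regardless of c. ✓
Palatable: 33 − 7 ≥ 88 − c, so c ≥ 88 − 26 = 62.

62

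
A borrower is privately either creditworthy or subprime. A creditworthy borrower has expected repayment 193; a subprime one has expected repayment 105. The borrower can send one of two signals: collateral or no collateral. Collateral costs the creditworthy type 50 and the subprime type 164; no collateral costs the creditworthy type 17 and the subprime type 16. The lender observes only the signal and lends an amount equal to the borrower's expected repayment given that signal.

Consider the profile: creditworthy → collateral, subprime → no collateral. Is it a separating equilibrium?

Yes

If types separate, collateral earns payment 193 and no collateral earns 105.
Creditworthy: collateral gives 193 − 50 = 143; no collateral gives 105 − 17 = 88. No deviation. ✓
Subprime: no collateral gives 105 − 16 = 89; collateral gives 193 − 164 = 29. No deviation. ✓
Both incentive constraints hold.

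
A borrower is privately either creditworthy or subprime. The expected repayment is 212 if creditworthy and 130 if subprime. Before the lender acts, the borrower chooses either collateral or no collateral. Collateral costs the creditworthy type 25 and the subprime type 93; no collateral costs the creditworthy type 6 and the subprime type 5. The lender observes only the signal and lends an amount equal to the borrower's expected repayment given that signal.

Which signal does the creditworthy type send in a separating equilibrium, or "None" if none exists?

collateral

Try creditworthy → collateral, subprime → no collateral:
  Under separation the lender infers type exactly: collateral → creditworthy (pays 212), no collateral → subprime (pays 130).
  Creditworthy: collateral gives 212 − 25 = 187; no collateral gives 130 − 6 = 124. No deviation. ✓
  Subprime: no collateral gives 130 − 5 = 125; collateral gives 212 − 93 = 119. No deviation. ✓
Both hold — the creditworthy type sends collateral.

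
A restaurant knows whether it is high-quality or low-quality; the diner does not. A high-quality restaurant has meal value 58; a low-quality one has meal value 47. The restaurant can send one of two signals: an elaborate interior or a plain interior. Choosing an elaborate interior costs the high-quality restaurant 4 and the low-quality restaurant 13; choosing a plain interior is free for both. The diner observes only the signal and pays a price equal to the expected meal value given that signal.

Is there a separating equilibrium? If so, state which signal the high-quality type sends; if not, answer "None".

elaborate interior

Try high-quality → elaborate interior, low-quality → plain interior:
  If types separate, elaborate interior earns payment 58 and plain interior earns 47.
  High-quality: elaborate interior gives 58 − 4 = 54; plain interior gives 47 − 0 = 47. No deviation. ✓
  Low-quality: plain interior gives 47 − 0 = 47; elaborate interior gives 58 − 13 = 45. No deviation. ✓
Both hold — the high-quality type sends elaborate interior.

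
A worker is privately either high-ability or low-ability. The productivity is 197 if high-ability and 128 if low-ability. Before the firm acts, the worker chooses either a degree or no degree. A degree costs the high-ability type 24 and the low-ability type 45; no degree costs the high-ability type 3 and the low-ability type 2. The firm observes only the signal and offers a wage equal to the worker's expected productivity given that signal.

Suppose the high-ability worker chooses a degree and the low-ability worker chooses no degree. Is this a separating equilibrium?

Under separation the firm infers type exactly: degree → high-ability (pays 197), no degree → low-ability (pays 128).
High-ability: degree gives 197 − 24 = 173; no degree gives 128 − 3 = 125. No deviation. ✓
Low-ability: no degree gives 128 − 2 = 126; degree gives 197 − 45 = 152. Would deviate. ✗

No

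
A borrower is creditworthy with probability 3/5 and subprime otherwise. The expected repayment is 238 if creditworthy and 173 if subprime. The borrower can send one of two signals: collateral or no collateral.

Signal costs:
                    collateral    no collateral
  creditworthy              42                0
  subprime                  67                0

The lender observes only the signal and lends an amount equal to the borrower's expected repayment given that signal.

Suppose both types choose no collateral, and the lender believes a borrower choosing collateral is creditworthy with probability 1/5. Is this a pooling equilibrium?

On the equilibrium path (no collateral) the lender holds the prior 3/5 and pays 3/5·238 + 2/5·173 = 212. Off-path (collateral) belief 1/5 gives 1/5·238 + 4/5·173 = 186.
Creditworthy: no collateral gives 212 − 0 = 212; collateral gives 186 − 42 = 144. Stays. ✓
Subprime: no collateral gives 212 − 0 = 212; collateral gives 186 − 67 = 119. Stays. ✓
Beliefs are Bayes-consistent on-path and both types best-respond.

Yes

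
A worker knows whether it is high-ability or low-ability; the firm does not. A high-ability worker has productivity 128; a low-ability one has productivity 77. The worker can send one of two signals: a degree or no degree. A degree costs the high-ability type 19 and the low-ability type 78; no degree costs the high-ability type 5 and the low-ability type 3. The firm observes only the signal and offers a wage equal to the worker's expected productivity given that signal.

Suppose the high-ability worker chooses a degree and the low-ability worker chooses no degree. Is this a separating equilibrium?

Yes

If types separate, degree earns payment 128 and no degree earns 77.
High-ability: degree gives 128 − 19 = 109; no degree gives 77 − 5 = 72. No deviation. ✓
Low-ability: no degree gives 77 − 3 = 74; degree gives 128 − 78 = 50. No deviation. ✓
Neither type gains from mimicking the other.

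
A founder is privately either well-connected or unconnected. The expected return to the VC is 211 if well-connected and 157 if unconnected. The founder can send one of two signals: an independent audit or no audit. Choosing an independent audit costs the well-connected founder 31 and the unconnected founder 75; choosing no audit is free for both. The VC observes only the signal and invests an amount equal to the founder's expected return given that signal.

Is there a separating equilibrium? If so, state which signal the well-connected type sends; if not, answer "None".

audit

Try well-connected → audit, unconnected → no audit:
  Under separation the VC infers type exactly: audit → well-connected (pays 211), no audit → unconnected (pays 157).
  Well-connected: audit gives 211 − 31 = 180; no audit gives 157 − 0 = 157. No deviation. ✓
  Unconnected: no audit gives 157 − 0 = 157; audit gives 211 − 75 = 136. No deviation. ✓
Both hold — the well-connected type sends audit.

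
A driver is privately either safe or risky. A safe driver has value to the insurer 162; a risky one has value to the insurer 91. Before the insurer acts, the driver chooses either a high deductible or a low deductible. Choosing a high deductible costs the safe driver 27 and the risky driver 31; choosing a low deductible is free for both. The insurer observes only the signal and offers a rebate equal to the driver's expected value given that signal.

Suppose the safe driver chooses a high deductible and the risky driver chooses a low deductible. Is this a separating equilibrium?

No

If types separate, high deductible earns payment 162 and low deductible earns 91.
Safe: high deductible gives 162 − 27 = 135; low deductible gives 91 − 0 = 91. No deviation. ✓
Risky: low deductible gives 91 − 0 = 91; high deductible gives 162 − 31 = 131. Would deviate. ✗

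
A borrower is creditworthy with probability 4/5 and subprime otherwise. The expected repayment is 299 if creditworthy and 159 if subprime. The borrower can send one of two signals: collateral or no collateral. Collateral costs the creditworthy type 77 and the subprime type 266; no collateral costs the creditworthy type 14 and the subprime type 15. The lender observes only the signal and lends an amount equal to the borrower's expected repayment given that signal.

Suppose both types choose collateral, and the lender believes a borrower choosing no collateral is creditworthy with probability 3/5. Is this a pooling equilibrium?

On the equilibrium path (collateral) the lender holds the prior 4/5 and pays 4/5·299 + 1/5·159 = 271. Off-path (no collateral) belief 3/5 gives 3/5·299 + 2/5·159 = 243.
Creditworthy: collateral gives 271 − 77 = 194; no collateral gives 243 − 14 = 229. Deviates. ✗
Subprime: collateral gives 271 − 266 = 5; no collateral gives 243 − 15 = 228. Deviates. ✗

No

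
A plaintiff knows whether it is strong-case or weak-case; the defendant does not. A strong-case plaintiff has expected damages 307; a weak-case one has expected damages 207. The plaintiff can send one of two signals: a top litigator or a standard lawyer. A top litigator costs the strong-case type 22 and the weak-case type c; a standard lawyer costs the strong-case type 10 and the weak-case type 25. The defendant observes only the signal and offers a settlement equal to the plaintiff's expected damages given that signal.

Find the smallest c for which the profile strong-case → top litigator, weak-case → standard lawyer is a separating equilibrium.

Under separation: top litigator → strong-case (pays 307); standard lawyer → weak-case (pays 207).
Strong-case: 307 − 22 = 285 ≥ 207 − 10 = 197. Holds regardless of c. ✓
Weak-case: 207 − 25 ≥ 307 − c, so c ≥ 307 − 182 = 125.

125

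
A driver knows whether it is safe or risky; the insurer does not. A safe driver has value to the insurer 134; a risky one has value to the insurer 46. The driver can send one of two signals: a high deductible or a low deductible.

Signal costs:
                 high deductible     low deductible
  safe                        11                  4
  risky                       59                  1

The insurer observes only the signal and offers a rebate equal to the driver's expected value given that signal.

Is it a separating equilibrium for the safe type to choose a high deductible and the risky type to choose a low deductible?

Under separation the insurer infers type exactly: high deductible → safe (pays 134), low deductible → risky (pays 46).
Safe: high deductible gives 134 − 11 = 123; low deductible gives 46 − 4 = 42. No deviation. ✓
Risky: low deductible gives 46 − 1 = 45; high deductible gives 134 − 59 = 75. Would deviate. ✗

No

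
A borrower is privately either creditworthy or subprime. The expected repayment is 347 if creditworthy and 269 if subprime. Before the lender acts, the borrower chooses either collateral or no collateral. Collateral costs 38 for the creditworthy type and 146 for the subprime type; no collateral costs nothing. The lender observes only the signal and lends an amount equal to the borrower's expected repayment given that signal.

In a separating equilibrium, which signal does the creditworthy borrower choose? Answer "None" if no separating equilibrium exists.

collateral

Try creditworthy → collateral, subprime → no collateral:
  If types separate, collateral earns payment 347 and no collateral earns 269.
  Creditworthy: collateral gives 347 − 38 = 309; no collateral gives 269 − 0 = 269. No deviation. ✓
  Subprime: no collateral gives 269 − 0 = 269; collateral gives 347 − 146 = 201. No deviation. ✓
Both hold — the creditworthy type sends collateral.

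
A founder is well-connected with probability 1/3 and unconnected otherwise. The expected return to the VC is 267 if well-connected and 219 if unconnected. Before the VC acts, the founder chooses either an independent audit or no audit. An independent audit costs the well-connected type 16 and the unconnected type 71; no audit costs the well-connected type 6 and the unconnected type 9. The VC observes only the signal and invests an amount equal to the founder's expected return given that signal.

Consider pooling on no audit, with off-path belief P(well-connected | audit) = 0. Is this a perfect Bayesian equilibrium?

On the equilibrium path (no audit) the VC holds the prior 1/3 and pays 1/3·267 + 2/3·219 = 235. Off-path (audit) belief 0 gives 0·267 + 1·219 = 219.
Well-connected: no audit gives 235 − 6 = 229; audit gives 219 − 16 = 203. Stays. ✓
Unconnected: no audit gives 235 − 9 = 226; audit gives 219 − 71 = 148. Stays. ✓
Beliefs are Bayes-consistent on-path and both types best-respond.

Yes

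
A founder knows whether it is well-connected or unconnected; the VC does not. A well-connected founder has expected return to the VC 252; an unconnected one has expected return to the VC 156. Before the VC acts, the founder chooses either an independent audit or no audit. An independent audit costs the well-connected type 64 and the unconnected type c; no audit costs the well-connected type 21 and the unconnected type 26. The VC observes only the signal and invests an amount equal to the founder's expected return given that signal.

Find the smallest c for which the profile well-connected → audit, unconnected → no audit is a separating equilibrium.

122

Under separation: audit → well-connected (pays 252); no audit → unconnected (pays 156).
Well-connected: 252 − 64 = 188 ≥ 156 − 21 = 135. Holds regardless of c. ✓
Unconnected: 156 − 26 ≥ 252 − c, so c ≥ 252 − 130 = 122.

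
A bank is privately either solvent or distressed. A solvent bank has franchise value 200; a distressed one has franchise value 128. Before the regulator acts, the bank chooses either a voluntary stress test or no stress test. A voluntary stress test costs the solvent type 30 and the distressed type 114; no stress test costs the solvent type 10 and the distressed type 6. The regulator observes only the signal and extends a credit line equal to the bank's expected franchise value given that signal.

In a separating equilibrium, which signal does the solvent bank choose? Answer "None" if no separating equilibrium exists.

stress test

Try solvent → stress test, distressed → no stress test:
  If types separate, stress test earns payment 200 and no stress test earns 128.
  Solvent: stress test gives 200 − 30 = 170; no stress test gives 128 − 10 = 118. No deviation. ✓
  Distressed: no stress test gives 128 − 6 = 122; stress test gives 200 − 114 = 86. No deviation. ✓
Both hold — the solvent type sends stress test.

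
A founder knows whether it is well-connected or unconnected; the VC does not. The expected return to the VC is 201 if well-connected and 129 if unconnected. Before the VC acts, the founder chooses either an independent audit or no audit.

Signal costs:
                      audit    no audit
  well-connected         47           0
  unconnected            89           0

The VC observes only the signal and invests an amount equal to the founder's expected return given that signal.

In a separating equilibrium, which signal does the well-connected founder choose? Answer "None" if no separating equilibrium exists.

audit

Try well-connected → audit, unconnected → no audit:
  Under separation the VC infers type exactly: audit → well-connected (pays 201), no audit → unconnected (pays 129).
  Well-connected: audit gives 201 − 47 = 154; no audit gives 129 − 0 = 129. No deviation. ✓
  Unconnected: no audit gives 129 − 0 = 129; audit gives 201 − 89 = 112. No deviation. ✓
Both hold — the well-connected type sends audit.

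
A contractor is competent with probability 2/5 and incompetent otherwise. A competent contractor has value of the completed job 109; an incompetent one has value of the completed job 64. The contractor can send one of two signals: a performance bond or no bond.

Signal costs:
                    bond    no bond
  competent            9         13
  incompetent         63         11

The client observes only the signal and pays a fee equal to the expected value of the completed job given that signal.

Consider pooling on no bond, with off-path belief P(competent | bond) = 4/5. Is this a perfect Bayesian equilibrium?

At the pooled signal (no bond) the client holds the prior 2/5 and pays 2/5·109 + 3/5·64 = 82. Off-path (bond) belief 4/5 gives 4/5·109 + 1/5·64 = 100.
Competent: no bond gives 82 − 13 = 69; bond gives 100 − 9 = 91. Deviates. ✗
Incompetent: no bond gives 82 − 11 = 71; bond gives 100 − 63 = 37. Stays. ✓

No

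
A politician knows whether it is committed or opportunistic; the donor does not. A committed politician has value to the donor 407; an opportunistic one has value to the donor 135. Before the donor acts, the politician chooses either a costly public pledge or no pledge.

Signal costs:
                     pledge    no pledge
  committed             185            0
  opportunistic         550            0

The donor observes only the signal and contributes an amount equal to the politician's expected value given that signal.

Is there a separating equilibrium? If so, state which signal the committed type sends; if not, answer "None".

pledge

Try committed → pledge, opportunistic → no pledge:
  If types separate, pledge earns payment 407 and no pledge earns 135.
  Committed: pledge gives 407 − 185 = 222; no pledge gives 135 − 0 = 135. No deviation. ✓
  Opportunistic: no pledge gives 135 − 0 = 135; pledge gives 407 − 550 = -143. No deviation. ✓
Both hold — the committed type sends pledge.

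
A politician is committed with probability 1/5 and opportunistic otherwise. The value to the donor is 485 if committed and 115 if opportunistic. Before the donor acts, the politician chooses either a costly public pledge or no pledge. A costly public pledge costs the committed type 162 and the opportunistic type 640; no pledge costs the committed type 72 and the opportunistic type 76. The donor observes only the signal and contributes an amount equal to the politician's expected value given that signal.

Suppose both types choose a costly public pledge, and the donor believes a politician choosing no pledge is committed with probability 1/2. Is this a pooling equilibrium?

At the pooled signal (pledge) the donor holds the prior 1/5 and pays 1/5·485 + 4/5·115 = 189. Off-path (no pledge) belief 1/2 gives 1/2·485 + 1/2·115 = 300.
Committed: pledge gives 189 − 162 = 27; no pledge gives 300 − 72 = 228. Deviates. ✗
Opportunistic: pledge gives 189 − 640 = -451; no pledge gives 300 − 76 = 224. Deviates. ✗

No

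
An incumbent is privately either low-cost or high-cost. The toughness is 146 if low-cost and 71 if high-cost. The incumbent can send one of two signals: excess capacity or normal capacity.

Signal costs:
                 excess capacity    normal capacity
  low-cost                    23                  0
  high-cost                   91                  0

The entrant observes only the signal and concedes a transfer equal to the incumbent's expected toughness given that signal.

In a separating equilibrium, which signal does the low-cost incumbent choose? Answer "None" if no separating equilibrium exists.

excess capacity

Try low-cost → excess capacity, high-cost → normal capacity:
  If types separate, excess capacity earns payment 146 and normal capacity earns 71.
  Low-cost: excess capacity gives 146 − 23 = 123; normal capacity gives 71 − 0 = 71. No deviation. ✓
  High-cost: normal capacity gives 71 − 0 = 71; excess capacity gives 146 − 91 = 55. No deviation. ✓
Both hold — the low-cost type sends excess capacity.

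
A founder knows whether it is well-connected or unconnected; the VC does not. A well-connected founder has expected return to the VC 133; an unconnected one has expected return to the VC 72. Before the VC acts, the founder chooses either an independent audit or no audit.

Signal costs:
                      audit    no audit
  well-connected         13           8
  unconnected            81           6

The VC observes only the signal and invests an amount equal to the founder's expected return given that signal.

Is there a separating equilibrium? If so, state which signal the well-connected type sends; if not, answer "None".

Try well-connected → audit, unconnected → no audit:
  If types separate, audit earns payment 133 and no audit earns 72.
  Well-connected: audit gives 133 − 13 = 120; no audit gives 72 − 8 = 64. No deviation. ✓
  Unconnected: no audit gives 72 − 6 = 66; audit gives 133 − 81 = 52. No deviation. ✓
Both hold — the well-connected type sends audit.

audit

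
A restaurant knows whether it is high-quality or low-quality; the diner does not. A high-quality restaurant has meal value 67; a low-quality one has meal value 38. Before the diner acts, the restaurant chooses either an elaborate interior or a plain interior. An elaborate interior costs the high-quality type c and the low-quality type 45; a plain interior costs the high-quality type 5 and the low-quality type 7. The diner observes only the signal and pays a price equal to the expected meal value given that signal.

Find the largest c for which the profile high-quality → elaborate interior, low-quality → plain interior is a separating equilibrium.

34

Under separation: elaborate interior → high-quality (pays 67); plain interior → low-quality (pays 38).
Low-quality: 38 − 7 = 31 ≥ 67 − 45 = 22. Holds regardless of c. ✓
High-quality: 67 − c ≥ 38 − 5, so c ≤ 67 − 33 = 34.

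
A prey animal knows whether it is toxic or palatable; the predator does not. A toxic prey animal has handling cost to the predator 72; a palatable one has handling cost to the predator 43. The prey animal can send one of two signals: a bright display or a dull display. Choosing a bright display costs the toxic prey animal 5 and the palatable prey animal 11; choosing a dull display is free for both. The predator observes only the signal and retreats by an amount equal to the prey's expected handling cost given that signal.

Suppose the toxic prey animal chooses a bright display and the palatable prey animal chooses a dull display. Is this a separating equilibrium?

No

Under separation the predator infers type exactly: bright display → toxic (pays 72), dull display → palatable (pays 43).
Toxic: bright display gives 72 − 5 = 67; dull display gives 43 − 0 = 43. No deviation. ✓
Palatable: dull display gives 43 − 0 = 43; bright display gives 72 − 11 = 61. Would deviate. ✗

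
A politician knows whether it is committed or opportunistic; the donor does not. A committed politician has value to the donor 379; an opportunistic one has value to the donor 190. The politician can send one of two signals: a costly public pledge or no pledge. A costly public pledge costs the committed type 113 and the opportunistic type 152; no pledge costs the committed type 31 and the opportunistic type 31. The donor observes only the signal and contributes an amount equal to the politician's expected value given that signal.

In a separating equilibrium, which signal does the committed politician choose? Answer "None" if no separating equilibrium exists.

None

Try committed → pledge, opportunistic → no pledge:
  Under separation the donor infers type exactly: pledge → committed (pays 379), no pledge → opportunistic (pays 190).
  Committed: pledge gives 379 − 113 = 266; no pledge gives 190 − 31 = 159. No deviation. ✓
  Opportunistic: no pledge gives 190 − 31 = 159; pledge gives 379 − 152 = 227. Would deviate. ✗
Try committed → no pledge, opportunistic → pledge:
  Under separation the donor infers type exactly: no pledge → committed (pays 379), pledge → opportunistic (pays 190).
  Committed: no pledge gives 379 − 31 = 348; pledge gives 190 − 113 = 77. No deviation. ✓
  Opportunistic: pledge gives 190 − 152 = 38; no pledge gives 379 − 31 = 348. Would deviate. ✗
Neither assignment is incentive-compatible.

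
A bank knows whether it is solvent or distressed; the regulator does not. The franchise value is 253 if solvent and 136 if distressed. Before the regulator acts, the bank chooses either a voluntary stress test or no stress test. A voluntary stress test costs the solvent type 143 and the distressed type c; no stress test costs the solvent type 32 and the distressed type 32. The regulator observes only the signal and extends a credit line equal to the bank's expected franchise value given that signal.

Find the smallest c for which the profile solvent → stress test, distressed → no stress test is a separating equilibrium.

Under separation: stress test → solvent (pays 253); no stress test → distressed (pays 136).
Solvent: 253 − 143 = 110 ≥ 136 − 32 = 104. Holds regardless of c. ✓
Distressed: 136 − 32 ≥ 253 − c, so c ≥ 253 − 104 = 149.

149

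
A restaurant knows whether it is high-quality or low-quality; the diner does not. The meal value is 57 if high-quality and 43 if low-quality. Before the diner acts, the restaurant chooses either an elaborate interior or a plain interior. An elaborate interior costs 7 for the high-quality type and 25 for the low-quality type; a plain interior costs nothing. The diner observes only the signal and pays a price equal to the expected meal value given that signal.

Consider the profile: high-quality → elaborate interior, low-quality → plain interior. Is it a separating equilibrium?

If types separate, elaborate interior earns payment 57 and plain interior earns 43.
High-quality: elaborate interior gives 57 − 7 = 50; plain interior gives 43 − 0 = 43. No deviation. ✓
Low-quality: plain interior gives 43 − 0 = 43; elaborate interior gives 57 − 25 = 32. No deviation. ✓
Both incentive constraints hold.

Yes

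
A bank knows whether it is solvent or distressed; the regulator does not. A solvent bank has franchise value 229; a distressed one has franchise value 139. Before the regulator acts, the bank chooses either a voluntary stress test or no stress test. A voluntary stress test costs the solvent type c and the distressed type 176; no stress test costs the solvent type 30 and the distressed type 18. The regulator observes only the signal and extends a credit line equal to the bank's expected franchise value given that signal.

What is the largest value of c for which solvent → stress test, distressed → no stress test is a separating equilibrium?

Under separation: stress test → solvent (pays 229); no stress test → distressed (pays 139).
Distressed: 139 − 18 = 121 ≥ 229 − 176 = 53. Holds regardless of c. ✓
Solvent: 229 − c ≥ 139 − 30, so c ≤ 229 − 109 = 120.

120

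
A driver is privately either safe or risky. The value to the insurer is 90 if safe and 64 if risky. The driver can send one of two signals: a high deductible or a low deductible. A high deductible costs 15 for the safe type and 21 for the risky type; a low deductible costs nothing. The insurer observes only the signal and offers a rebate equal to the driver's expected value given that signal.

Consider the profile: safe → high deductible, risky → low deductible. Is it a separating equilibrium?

Under separation the insurer infers type exactly: high deductible → safe (pays 90), low deductible → risky (pays 64).
Safe: high deductible gives 90 − 15 = 75; low deductible gives 64 − 0 = 64. No deviation. ✓
Risky: low deductible gives 64 − 0 = 64; high deductible gives 90 − 21 = 69. Would deviate. ✗

No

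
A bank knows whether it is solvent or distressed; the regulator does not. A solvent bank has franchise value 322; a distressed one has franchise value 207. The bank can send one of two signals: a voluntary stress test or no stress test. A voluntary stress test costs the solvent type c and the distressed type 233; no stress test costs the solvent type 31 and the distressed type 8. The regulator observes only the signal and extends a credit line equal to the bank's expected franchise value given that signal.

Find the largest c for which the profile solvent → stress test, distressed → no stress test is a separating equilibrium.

146

Under separation: stress test → solvent (pays 322); no stress test → distressed (pays 207).
Distressed: 207 − 8 = 199 ≥ 322 − 233 = 89. Holds regardless of c. ✓
Solvent: 322 − c ≥ 207 − 31, so c ≤ 322 − 176 = 146.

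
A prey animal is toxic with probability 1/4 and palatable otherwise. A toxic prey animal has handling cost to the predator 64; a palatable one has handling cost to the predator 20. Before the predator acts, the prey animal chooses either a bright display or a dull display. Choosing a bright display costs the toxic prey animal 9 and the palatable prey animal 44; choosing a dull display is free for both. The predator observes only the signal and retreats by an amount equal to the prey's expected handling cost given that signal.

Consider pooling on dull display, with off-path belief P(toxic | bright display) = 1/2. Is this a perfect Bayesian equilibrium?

No

On the equilibrium path (dull display) the predator holds the prior 1/4 and pays 1/4·64 + 3/4·20 = 31. Off-path (bright display) belief 1/2 gives 1/2·64 + 1/2·20 = 42.
Toxic: dull display gives 31 − 0 = 31; bright display gives 42 − 9 = 33. Deviates. ✗
Palatable: dull display gives 31 − 0 = 31; bright display gives 42 − 44 = -2. Stays. ✓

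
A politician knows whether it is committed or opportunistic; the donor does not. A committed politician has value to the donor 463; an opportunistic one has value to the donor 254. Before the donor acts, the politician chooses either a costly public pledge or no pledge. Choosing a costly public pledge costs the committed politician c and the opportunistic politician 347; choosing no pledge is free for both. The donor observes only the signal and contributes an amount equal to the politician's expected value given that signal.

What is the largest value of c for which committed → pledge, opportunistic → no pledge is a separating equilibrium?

209

Under separation: pledge → committed (pays 463); no pledge → opportunistic (pays 254).
Opportunistic: 254 − 0 = 254 ≥ 463 − 347 = 116. Holds regardless of c. ✓
Committed: 463 − c ≥ 254 − 0, so c ≤ 463 − 254 = 209.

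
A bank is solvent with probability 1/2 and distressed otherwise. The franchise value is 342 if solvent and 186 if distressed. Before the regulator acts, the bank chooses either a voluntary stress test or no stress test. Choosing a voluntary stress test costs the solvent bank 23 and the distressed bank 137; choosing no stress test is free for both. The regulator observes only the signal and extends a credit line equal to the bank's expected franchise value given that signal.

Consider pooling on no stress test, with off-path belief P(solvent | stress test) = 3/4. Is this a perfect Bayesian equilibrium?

No

On the equilibrium path (no stress test) the regulator holds the prior 1/2 and pays 1/2·342 + 1/2·186 = 264. Off-path (stress test) belief 3/4 gives 3/4·342 + 1/4·186 = 303.
Solvent: no stress test gives 264 − 0 = 264; stress test gives 303 − 23 = 280. Deviates. ✗
Distressed: no stress test gives 264 − 0 = 264; stress test gives 303 − 137 = 166. Stays. ✓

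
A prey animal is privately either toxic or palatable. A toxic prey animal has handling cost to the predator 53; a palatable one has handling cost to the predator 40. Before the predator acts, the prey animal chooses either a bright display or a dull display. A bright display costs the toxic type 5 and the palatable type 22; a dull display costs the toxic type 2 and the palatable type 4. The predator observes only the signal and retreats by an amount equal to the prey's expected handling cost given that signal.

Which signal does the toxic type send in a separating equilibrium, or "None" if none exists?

Try toxic → bright display, palatable → dull display:
  If types separate, bright display earns payment 53 and dull display earns 40.
  Toxic: bright display gives 53 − 5 = 48; dull display gives 40 − 2 = 38. No deviation. ✓
  Palatable: dull display gives 40 − 4 = 36; bright display gives 53 − 22 = 31. No deviation. ✓
Both hold — the toxic type sends bright display.

bright display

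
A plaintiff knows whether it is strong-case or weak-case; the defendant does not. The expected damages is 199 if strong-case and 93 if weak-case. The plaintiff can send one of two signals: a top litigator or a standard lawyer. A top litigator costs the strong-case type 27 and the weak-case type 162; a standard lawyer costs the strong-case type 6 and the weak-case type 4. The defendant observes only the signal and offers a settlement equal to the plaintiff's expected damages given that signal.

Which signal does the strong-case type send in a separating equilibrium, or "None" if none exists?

top litigator

Try strong-case → top litigator, weak-case → standard lawyer:
  Under separation the defendant infers type exactly: top litigator → strong-case (pays 199), standard lawyer → weak-case (pays 93).
  Strong-case: top litigator gives 199 − 27 = 172; standard lawyer gives 93 − 6 = 87. No deviation. ✓
  Weak-case: standard lawyer gives 93 − 4 = 89; top litigator gives 199 − 162 = 37. No deviation. ✓
Both hold — the strong-case type sends top litigator.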